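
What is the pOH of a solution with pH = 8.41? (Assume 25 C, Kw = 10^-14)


pOH = 14 - pH
pOH = 14 - 8.41
pOH = 5.59

5.59


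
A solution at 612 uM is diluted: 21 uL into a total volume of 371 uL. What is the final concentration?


C2 = C1 * V1 / V2
C2 = 612 * 21 / 371
C2 = 34.6415 uM

34.6415 uM


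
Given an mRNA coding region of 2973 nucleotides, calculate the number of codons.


codons = nucleotides / 3
codons = 2973 / 3 = 991

991


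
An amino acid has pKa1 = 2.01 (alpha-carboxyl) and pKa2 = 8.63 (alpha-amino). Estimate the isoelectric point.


pI = (pKa1 + pKa2) / 2
pI = (2.01 + 8.63) / 2
pI = 5.32

5.32


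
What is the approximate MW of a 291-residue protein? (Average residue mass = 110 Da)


MW = n_residues * 110 Da
MW = 291 * 110
MW = 32010 Da

32010 Da


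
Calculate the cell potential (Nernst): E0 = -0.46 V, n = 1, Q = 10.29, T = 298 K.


E = E0 - (RT/nF) * ln(Q)
E = -0.46 - (8.314 * 298 / (1 * 96485)) * ln(10.29)
E = -0.5199 V

-0.5199 V


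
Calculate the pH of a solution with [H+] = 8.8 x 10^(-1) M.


pH = -log10([H+])
pH = -log10(8.8 x 10^(-1))
pH = 0.0555

0.0555


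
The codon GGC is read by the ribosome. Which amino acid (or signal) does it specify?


Standard genetic code lookup.
Codon GGC -> Gly

Gly


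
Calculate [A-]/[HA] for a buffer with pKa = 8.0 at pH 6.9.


[A-]/[HA] = 10^(pH - pKa)
= 10^(6.9 - 8.0)
= 0.0794

0.0794


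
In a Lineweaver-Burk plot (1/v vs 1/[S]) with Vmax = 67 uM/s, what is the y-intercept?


y-intercept = 1/Vmax
= 1/67
= 0.0149 s/uM

0.0149 s/uM


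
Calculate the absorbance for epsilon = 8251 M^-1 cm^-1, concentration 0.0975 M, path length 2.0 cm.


A = epsilon * c * l
A = 8251 * 0.0975 * 2.0
A = 1608.945

1608.945


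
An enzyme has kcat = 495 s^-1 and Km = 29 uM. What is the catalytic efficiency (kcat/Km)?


Catalytic efficiency = kcat / Km
= 495 / 29
= 17.069 uM^-1*s^-1

17.069 uM^-1*s^-1


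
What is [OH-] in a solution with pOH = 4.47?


[OH-] = 10^(-pOH)
[OH-] = 10^(-4.47)
[OH-] = 3.388e-05 M

3.388e-05 M


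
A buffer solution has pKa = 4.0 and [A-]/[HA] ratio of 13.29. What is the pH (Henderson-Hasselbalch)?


pH = pKa + log10([A-]/[HA])
pH = 4.0 + log10(13.29)
pH = 5.1235

5.1235


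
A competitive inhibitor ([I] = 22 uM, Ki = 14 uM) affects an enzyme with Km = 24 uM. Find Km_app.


Km_app = Km * (1 + [I]/Ki)
Km_app = 24 * (1 + 22/14)
Km_app = 61.7143 uM

61.7143 uM


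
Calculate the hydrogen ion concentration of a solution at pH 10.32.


[H+] = 10^(-pH)
[H+] = 10^(-10.32)
[H+] = 4.786e-11 M

4.786e-11 M


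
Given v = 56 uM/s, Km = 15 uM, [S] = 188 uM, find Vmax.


Vmax = v * (Km + [S]) / [S]
Vmax = 56 * (15 + 188) / 188
Vmax = 60.4681 uM/s

60.4681 uM/s


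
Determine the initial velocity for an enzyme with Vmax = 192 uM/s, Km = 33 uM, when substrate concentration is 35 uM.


v = Vmax * [S] / (Km + [S])
v = 192 * 35 / (33 + 35)
v = 98.8235 uM/s

98.8235 uM/s


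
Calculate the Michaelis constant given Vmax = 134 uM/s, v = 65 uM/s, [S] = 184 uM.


Km = [S] * (Vmax - v) / v
Km = 184 * (134 - 65) / 65
Km = 195.3231 uM

195.3231 uM


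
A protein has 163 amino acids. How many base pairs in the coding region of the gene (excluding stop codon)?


Each amino acid = 1 codon = 3 bp
bp = 163 * 3 = 489 bp

489 bp


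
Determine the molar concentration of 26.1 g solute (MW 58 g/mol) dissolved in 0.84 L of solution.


C = (mass / MW) / volume
C = (26.1 / 58) / 0.84
C = 0.5357 M

0.5357 M


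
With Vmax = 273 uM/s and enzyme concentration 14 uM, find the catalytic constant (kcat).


kcat = Vmax / [E]t
kcat = 273 / 14
kcat = 19.5 s^-1

19.5 s^-1


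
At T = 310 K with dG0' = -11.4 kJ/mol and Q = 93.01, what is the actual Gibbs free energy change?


dG = dG0' + RT * ln(Q) / 1000
dG = -11.4 + 8.314 * 310 * ln(93.01) / 1000
dG = 0.2823 kJ/mol

0.2823 kJ/mol


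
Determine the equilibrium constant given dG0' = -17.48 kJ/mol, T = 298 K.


Keq = exp(-dG0 * 1000 / (R * T))
Keq = exp(-(-17.48) * 1000 / (8.314 * 298))
Keq = 1158.9787

1158.9787


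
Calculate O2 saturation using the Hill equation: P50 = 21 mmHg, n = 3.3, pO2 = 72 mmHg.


Y = pO2^n / (P50^n + pO2^n)
Y = 72^3.3 / (21^3.3 + 72^3.3)
Y = 98.31%

98.31%


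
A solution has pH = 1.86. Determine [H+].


[H+] = 10^(-pH)
[H+] = 10^(-1.86)
[H+] = 0.0138 M

0.0138 M


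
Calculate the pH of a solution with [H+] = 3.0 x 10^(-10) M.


pH = -log10([H+])
pH = -log10(3.0 x 10^(-10))
pH = 9.5229

9.5229


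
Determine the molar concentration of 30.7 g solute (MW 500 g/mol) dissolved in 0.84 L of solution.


C = (mass / MW) / volume
C = (30.7 / 500) / 0.84
C = 0.0731 M

0.0731 M


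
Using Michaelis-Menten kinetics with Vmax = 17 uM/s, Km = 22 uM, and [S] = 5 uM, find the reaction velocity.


v = Vmax * [S] / (Km + [S])
v = 17 * 5 / (22 + 5)
v = 3.1481 uM/s

3.1481 uM/s


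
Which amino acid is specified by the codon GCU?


Standard genetic code lookup.
Codon GCU -> Ala

Ala


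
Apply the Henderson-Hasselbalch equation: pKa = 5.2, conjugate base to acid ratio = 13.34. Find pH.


pH = pKa + log10([A-]/[HA])
pH = 5.2 + log10(13.34)
pH = 6.3252

6.3252


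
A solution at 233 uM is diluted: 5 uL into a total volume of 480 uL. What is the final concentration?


C2 = C1 * V1 / V2
C2 = 233 * 5 / 480
C2 = 2.4271 uM

2.4271 uM


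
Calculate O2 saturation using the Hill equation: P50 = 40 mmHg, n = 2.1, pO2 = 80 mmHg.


Y = pO2^n / (P50^n + pO2^n)
Y = 80^2.1 / (40^2.1 + 80^2.1)
Y = 81.09%

81.09%


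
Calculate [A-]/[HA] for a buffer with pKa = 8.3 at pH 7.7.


[A-]/[HA] = 10^(pH - pKa)
= 10^(7.7 - 8.3)
= 0.2512

0.2512


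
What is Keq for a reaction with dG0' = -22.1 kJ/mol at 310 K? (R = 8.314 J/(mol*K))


Keq = exp(-dG0 * 1000 / (R * T))
Keq = exp(-(-22.1) * 1000 / (8.314 * 310))
Keq = 5296.1324

5296.1324


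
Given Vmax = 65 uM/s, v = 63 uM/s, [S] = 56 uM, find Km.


Km = [S] * (Vmax - v) / v
Km = 56 * (65 - 63) / 63
Km = 1.7778 uM

1.7778 uM


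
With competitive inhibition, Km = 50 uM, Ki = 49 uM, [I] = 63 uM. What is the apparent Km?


Km_app = Km * (1 + [I]/Ki)
Km_app = 50 * (1 + 63/49)
Km_app = 114.2857 uM

114.2857 uM


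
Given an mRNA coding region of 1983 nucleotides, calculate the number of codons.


codons = nucleotides / 3
codons = 1983 / 3 = 661

661


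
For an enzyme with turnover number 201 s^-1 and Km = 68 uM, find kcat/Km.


Catalytic efficiency = kcat / Km
= 201 / 68
= 2.9559 uM^-1*s^-1

2.9559 uM^-1*s^-1


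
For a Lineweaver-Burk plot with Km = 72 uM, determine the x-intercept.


x-intercept = -1/Km
= -1/72
= -0.0139 1/uM

-0.0139 1/uM


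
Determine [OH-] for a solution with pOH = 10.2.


[OH-] = 10^(-pOH)
[OH-] = 10^(-10.2)
[OH-] = 6.310e-11 M

6.310e-11 M


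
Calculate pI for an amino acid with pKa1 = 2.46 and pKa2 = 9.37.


pI = (pKa1 + pKa2) / 2
pI = (2.46 + 9.37) / 2
pI = 5.915

5.915


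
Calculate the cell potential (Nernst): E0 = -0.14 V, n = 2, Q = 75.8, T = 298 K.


E = E0 - (RT/nF) * ln(Q)
E = -0.14 - (8.314 * 298 / (2 * 96485)) * ln(75.8)
E = -0.1956 V

-0.1956 V


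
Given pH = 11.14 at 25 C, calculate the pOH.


pOH = 14 - pH
pOH = 14 - 11.14
pOH = 2.86

2.86


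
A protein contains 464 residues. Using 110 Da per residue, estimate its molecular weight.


MW = n_residues * 110 Da
MW = 464 * 110
MW = 51040 Da

51040 Da


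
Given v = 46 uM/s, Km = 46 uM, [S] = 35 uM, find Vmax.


Vmax = v * (Km + [S]) / [S]
Vmax = 46 * (46 + 35) / 35
Vmax = 106.4571 uM/s

106.4571 uM/s


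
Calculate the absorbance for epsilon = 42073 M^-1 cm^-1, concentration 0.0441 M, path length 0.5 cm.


A = epsilon * c * l
A = 42073 * 0.0441 * 0.5
A = 927.7097

927.7097


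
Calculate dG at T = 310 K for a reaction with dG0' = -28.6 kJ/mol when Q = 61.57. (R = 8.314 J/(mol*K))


dG = dG0' + RT * ln(Q) / 1000
dG = -28.6 + 8.314 * 310 * ln(61.57) / 1000
dG = -17.9809 kJ/mol

-17.9809 kJ/mol


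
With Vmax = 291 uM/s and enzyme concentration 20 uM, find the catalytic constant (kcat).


kcat = Vmax / [E]t
kcat = 291 / 20
kcat = 14.55 s^-1

14.55 s^-1


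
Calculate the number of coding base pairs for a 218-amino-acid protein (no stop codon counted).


Each amino acid = 1 codon = 3 bp
bp = 218 * 3 = 654 bp

654 bp


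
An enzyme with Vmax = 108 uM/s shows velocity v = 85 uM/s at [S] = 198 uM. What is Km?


Km = [S] * (Vmax - v) / v
Km = 198 * (108 - 85) / 85
Km = 53.5765 uM

53.5765 uM


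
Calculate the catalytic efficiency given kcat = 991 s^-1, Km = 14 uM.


Catalytic efficiency = kcat / Km
= 991 / 14
= 70.7857 uM^-1*s^-1

70.7857 uM^-1*s^-1


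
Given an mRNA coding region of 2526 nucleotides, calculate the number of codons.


codons = nucleotides / 3
codons = 2526 / 3 = 842

842


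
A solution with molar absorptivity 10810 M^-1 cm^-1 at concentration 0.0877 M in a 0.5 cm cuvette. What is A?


A = epsilon * c * l
A = 10810 * 0.0877 * 0.5
A = 474.0185

474.0185


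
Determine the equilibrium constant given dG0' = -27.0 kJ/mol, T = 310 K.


Keq = exp(-dG0 * 1000 / (R * T))
Keq = exp(-(-27.0) * 1000 / (8.314 * 310))
Keq = 35451.3648

35451.3648


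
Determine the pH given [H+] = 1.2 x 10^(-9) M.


pH = -log10([H+])
pH = -log10(1.2 x 10^(-9))
pH = 8.9208

8.9208


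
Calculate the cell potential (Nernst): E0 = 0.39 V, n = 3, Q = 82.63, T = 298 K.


E = E0 - (RT/nF) * ln(Q)
E = 0.39 - (8.314 * 298 / (3 * 96485)) * ln(82.63)
E = 0.3522 V

0.3522 V


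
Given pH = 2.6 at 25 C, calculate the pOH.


pOH = 14 - pH
pOH = 14 - 2.6
pOH = 11.4

11.4


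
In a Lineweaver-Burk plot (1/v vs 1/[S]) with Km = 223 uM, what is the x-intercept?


x-intercept = -1/Km
= -1/223
= -0.0045 1/uM

-0.0045 1/uM


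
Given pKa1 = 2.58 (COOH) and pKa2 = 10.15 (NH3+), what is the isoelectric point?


pI = (pKa1 + pKa2) / 2
pI = (2.58 + 10.15) / 2
pI = 6.365

6.365


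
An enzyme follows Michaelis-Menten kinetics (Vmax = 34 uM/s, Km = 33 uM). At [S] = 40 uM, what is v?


v = Vmax * [S] / (Km + [S])
v = 34 * 40 / (33 + 40)
v = 18.6301 uM/s

18.6301 uM/s


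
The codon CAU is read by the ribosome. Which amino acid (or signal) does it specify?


Standard genetic code lookup.
Codon CAU -> His

His


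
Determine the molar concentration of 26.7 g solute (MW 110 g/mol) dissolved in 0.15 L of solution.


C = (mass / MW) / volume
C = (26.7 / 110) / 0.15
C = 1.6182 M

1.6182 M


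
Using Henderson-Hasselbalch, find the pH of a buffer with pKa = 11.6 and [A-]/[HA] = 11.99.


pH = pKa + log10([A-]/[HA])
pH = 11.6 + log10(11.99)
pH = 12.6788

12.6788


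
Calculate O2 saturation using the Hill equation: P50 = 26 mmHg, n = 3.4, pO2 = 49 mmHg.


Y = pO2^n / (P50^n + pO2^n)
Y = 49^3.4 / (26^3.4 + 49^3.4)
Y = 89.61%

89.61%


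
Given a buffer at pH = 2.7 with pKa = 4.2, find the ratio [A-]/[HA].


[A-]/[HA] = 10^(pH - pKa)
= 10^(2.7 - 4.2)
= 0.0316

0.0316


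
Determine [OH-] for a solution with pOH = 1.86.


[OH-] = 10^(-pOH)
[OH-] = 10^(-1.86)
[OH-] = 0.0138 M

0.0138 M


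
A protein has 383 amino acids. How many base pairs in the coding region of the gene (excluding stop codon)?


Each amino acid = 1 codon = 3 bp
bp = 383 * 3 = 1149 bp

1149 bp


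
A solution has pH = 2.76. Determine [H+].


[H+] = 10^(-pH)
[H+] = 10^(-2.76)
[H+] = 0.0017 M

0.0017 M


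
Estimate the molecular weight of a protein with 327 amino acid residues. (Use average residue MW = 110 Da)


MW = n_residues * 110 Da
MW = 327 * 110
MW = 35970 Da

35970 Da


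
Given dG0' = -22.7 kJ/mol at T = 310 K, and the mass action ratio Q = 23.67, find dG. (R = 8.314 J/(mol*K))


dG = dG0' + RT * ln(Q) / 1000
dG = -22.7 + 8.314 * 310 * ln(23.67) / 1000
dG = -14.5448 kJ/mol

-14.5448 kJ/mol


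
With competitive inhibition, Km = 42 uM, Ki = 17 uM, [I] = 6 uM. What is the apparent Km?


Km_app = Km * (1 + [I]/Ki)
Km_app = 42 * (1 + 6/17)
Km_app = 56.8235 uM

56.8235 uM


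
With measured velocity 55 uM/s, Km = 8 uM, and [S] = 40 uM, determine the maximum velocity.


Vmax = v * (Km + [S]) / [S]
Vmax = 55 * (8 + 40) / 40
Vmax = 66.0 uM/s

66.0 uM/s


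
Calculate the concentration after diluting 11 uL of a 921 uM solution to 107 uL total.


C2 = C1 * V1 / V2
C2 = 921 * 11 / 107
C2 = 94.6822 uM

94.6822 uM


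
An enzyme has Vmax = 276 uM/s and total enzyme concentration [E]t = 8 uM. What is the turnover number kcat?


kcat = Vmax / [E]t
kcat = 276 / 8
kcat = 34.5 s^-1

34.5 s^-1


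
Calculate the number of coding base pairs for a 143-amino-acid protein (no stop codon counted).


Each amino acid = 1 codon = 3 bp
bp = 143 * 3 = 429 bp

429 bp


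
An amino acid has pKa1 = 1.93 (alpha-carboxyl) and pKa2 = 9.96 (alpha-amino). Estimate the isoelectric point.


pI = (pKa1 + pKa2) / 2
pI = (1.93 + 9.96) / 2
pI = 5.945

5.945


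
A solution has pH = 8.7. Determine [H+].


[H+] = 10^(-pH)
[H+] = 10^(-8.7)
[H+] = 1.995e-09 M

1.995e-09 M


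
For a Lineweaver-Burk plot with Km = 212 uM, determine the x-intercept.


x-intercept = -1/Km
= -1/212
= -0.0047 1/uM

-0.0047 1/uM


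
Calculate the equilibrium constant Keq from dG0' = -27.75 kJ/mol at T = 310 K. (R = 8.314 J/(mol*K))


Keq = exp(-dG0 * 1000 / (R * T))
Keq = exp(-(-27.75) * 1000 / (8.314 * 310))
Keq = 47425.471

47425.471


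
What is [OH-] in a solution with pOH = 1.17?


[OH-] = 10^(-pOH)
[OH-] = 10^(-1.17)
[OH-] = 0.0676 M

0.0676 M


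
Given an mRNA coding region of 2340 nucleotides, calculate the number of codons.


codons = nucleotides / 3
codons = 2340 / 3 = 780

780


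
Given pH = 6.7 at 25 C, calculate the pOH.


pOH = 14 - pH
pOH = 14 - 6.7
pOH = 7.3

7.3


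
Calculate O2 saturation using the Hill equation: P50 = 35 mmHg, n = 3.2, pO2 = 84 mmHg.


Y = pO2^n / (P50^n + pO2^n)
Y = 84^3.2 / (35^3.2 + 84^3.2)
Y = 94.28%

94.28%


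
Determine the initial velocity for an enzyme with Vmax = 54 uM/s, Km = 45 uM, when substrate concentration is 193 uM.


v = Vmax * [S] / (Km + [S])
v = 54 * 193 / (45 + 193)
v = 43.7899 uM/s

43.7899 uM/s


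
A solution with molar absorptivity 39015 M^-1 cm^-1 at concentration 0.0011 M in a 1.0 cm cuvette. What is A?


A = epsilon * c * l
A = 39015 * 0.0011 * 1.0
A = 42.9165

42.9165


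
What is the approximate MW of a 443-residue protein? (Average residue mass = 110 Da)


MW = n_residues * 110 Da
MW = 443 * 110
MW = 48730 Da

48730 Da


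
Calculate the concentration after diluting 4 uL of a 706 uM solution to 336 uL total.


C2 = C1 * V1 / V2
C2 = 706 * 4 / 336
C2 = 8.4048 uM

8.4048 uM


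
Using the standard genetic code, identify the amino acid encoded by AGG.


Standard genetic code lookup.
Codon AGG -> Arg

Arg


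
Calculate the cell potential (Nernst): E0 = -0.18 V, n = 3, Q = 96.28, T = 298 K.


E = E0 - (RT/nF) * ln(Q)
E = -0.18 - (8.314 * 298 / (3 * 96485)) * ln(96.28)
E = -0.2191 V

-0.2191 V


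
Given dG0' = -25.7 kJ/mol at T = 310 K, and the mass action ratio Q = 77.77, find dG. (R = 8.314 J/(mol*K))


dG = dG0' + RT * ln(Q) / 1000
dG = -25.7 + 8.314 * 310 * ln(77.77) / 1000
dG = -14.4789 kJ/mol

-14.4789 kJ/mol


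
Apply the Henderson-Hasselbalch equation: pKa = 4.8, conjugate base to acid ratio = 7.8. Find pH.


pH = pKa + log10([A-]/[HA])
pH = 4.8 + log10(7.8)
pH = 5.6921

5.6921


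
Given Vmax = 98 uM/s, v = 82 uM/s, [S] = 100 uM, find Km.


Km = [S] * (Vmax - v) / v
Km = 100 * (98 - 82) / 82
Km = 19.5122 uM

19.5122 uM


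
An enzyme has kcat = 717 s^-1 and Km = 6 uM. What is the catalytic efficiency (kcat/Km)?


Catalytic efficiency = kcat / Km
= 717 / 6
= 119.5 uM^-1*s^-1

119.5 uM^-1*s^-1


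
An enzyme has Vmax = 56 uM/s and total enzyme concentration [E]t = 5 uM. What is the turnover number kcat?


kcat = Vmax / [E]t
kcat = 56 / 5
kcat = 11.2 s^-1

11.2 s^-1


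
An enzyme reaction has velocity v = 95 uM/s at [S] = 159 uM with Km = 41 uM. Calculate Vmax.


Vmax = v * (Km + [S]) / [S]
Vmax = 95 * (41 + 159) / 159
Vmax = 119.4969 uM/s

119.4969 uM/s


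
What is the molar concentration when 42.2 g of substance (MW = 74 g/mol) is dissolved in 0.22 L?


C = (mass / MW) / volume
C = (42.2 / 74) / 0.22
C = 2.5921 M

2.5921 M


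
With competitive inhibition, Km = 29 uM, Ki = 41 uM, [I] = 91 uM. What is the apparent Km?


Km_app = Km * (1 + [I]/Ki)
Km_app = 29 * (1 + 91/41)
Km_app = 93.3659 uM

93.3659 uM


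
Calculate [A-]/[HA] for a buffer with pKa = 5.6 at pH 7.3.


[A-]/[HA] = 10^(pH - pKa)
= 10^(7.3 - 5.6)
= 50.1187

50.1187


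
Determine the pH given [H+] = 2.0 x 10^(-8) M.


pH = -log10([H+])
pH = -log10(2.0 x 10^(-8))
pH = 7.699

7.699


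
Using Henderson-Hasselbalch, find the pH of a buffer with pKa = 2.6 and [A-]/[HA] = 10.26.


pH = pKa + log10([A-]/[HA])
pH = 2.6 + log10(10.26)
pH = 3.6111

3.6111


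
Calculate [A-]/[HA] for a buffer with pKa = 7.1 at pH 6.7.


[A-]/[HA] = 10^(pH - pKa)
= 10^(6.7 - 7.1)
= 0.3981

0.3981


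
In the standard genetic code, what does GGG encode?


Standard genetic code lookup.
Codon GGG -> Gly

Gly


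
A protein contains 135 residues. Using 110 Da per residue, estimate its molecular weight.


MW = n_residues * 110 Da
MW = 135 * 110
MW = 14850 Da

14850 Da


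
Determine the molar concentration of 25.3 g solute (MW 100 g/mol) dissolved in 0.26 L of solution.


C = (mass / MW) / volume
C = (25.3 / 100) / 0.26
C = 0.9731 M

0.9731 M


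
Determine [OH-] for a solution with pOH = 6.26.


[OH-] = 10^(-pOH)
[OH-] = 10^(-6.26)
[OH-] = 5.495e-07 M

5.495e-07 M


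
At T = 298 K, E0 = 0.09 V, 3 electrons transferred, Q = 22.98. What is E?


E = E0 - (RT/nF) * ln(Q)
E = 0.09 - (8.314 * 298 / (3 * 96485)) * ln(22.98)
E = 0.0632 V

0.0632 V


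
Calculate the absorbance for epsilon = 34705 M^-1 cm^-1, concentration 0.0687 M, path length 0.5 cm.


A = epsilon * c * l
A = 34705 * 0.0687 * 0.5
A = 1192.1167

1192.1167


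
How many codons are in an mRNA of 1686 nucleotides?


codons = nucleotides / 3
codons = 1686 / 3 = 562

562


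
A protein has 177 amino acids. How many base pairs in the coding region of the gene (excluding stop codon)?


Each amino acid = 1 codon = 3 bp
bp = 177 * 3 = 531 bp

531 bp


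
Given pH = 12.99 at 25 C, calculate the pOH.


pOH = 14 - pH
pOH = 14 - 12.99
pOH = 1.01

1.01


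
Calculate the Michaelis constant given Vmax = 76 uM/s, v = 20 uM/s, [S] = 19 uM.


Km = [S] * (Vmax - v) / v
Km = 19 * (76 - 20) / 20
Km = 53.2 uM

53.2 uM


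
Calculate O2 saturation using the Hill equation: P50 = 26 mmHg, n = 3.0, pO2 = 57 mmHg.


Y = pO2^n / (P50^n + pO2^n)
Y = 57^3.0 / (26^3.0 + 57^3.0)
Y = 91.33%

91.33%


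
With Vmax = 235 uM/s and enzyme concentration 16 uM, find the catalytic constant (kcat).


kcat = Vmax / [E]t
kcat = 235 / 16
kcat = 14.6875 s^-1

14.6875 s^-1


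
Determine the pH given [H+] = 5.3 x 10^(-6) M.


pH = -log10([H+])
pH = -log10(5.3 x 10^(-6))
pH = 5.2757

5.2757


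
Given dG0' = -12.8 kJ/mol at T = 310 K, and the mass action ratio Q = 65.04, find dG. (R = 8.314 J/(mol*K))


dG = dG0' + RT * ln(Q) / 1000
dG = -12.8 + 8.314 * 310 * ln(65.04) / 1000
dG = -2.0396 kJ/mol

-2.0396 kJ/mol


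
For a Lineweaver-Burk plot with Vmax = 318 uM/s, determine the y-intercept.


y-intercept = 1/Vmax
= 1/318
= 0.0031 s/uM

0.0031 s/uM


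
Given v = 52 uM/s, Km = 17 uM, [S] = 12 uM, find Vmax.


Vmax = v * (Km + [S]) / [S]
Vmax = 52 * (17 + 12) / 12
Vmax = 125.6667 uM/s

125.6667 uM/s


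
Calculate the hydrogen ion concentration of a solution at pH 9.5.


[H+] = 10^(-pH)
[H+] = 10^(-9.5)
[H+] = 3.162e-10 M

3.162e-10 M


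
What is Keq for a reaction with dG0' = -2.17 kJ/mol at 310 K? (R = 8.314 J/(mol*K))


Keq = exp(-dG0 * 1000 / (R * T))
Keq = exp(-(-2.17) * 1000 / (8.314 * 310))
Keq = 2.3209

2.3209


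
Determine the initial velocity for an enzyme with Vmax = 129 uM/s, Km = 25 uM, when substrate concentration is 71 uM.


v = Vmax * [S] / (Km + [S])
v = 129 * 71 / (25 + 71)
v = 95.4062 uM/s

95.4062 uM/s


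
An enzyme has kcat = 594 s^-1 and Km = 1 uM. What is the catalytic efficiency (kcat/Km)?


Catalytic efficiency = kcat / Km
= 594 / 1
= 594.0 uM^-1*s^-1

594.0 uM^-1*s^-1


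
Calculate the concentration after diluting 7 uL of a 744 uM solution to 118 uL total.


C2 = C1 * V1 / V2
C2 = 744 * 7 / 118
C2 = 44.1356 uM

44.1356 uM


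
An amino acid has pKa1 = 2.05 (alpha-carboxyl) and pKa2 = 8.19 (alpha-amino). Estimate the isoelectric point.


pI = (pKa1 + pKa2) / 2
pI = (2.05 + 8.19) / 2
pI = 5.12

5.12


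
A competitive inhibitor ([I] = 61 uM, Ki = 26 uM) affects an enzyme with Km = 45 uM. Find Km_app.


Km_app = Km * (1 + [I]/Ki)
Km_app = 45 * (1 + 61/26)
Km_app = 150.5769 uM

150.5769 uM


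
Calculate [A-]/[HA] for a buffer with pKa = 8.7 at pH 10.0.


[A-]/[HA] = 10^(pH - pKa)
= 10^(10.0 - 8.7)
= 19.9526

19.9526


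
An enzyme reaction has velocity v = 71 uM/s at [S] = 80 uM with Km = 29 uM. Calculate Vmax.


Vmax = v * (Km + [S]) / [S]
Vmax = 71 * (29 + 80) / 80
Vmax = 96.7375 uM/s

96.7375 uM/s


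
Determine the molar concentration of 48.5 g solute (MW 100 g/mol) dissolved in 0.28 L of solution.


C = (mass / MW) / volume
C = (48.5 / 100) / 0.28
C = 1.7321 M

1.7321 M


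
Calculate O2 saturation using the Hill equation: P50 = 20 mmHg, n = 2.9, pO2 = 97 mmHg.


Y = pO2^n / (P50^n + pO2^n)
Y = 97^2.9 / (20^2.9 + 97^2.9)
Y = 98.98%

98.98%


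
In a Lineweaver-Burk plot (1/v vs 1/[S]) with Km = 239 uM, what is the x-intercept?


x-intercept = -1/Km
= -1/239
= -0.0042 1/uM

-0.0042 1/uM


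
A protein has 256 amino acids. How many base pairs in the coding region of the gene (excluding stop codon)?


Each amino acid = 1 codon = 3 bp
bp = 256 * 3 = 768 bp

768 bp


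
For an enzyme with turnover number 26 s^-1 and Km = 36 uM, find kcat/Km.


Catalytic efficiency = kcat / Km
= 26 / 36
= 0.7222 uM^-1*s^-1

0.7222 uM^-1*s^-1


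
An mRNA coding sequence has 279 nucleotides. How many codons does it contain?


codons = nucleotides / 3
codons = 279 / 3 = 93

93


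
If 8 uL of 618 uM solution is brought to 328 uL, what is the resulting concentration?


C2 = C1 * V1 / V2
C2 = 618 * 8 / 328
C2 = 15.0732 uM

15.0732 uM


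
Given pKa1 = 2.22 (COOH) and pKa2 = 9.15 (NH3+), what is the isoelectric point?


pI = (pKa1 + pKa2) / 2
pI = (2.22 + 9.15) / 2
pI = 5.685

5.685


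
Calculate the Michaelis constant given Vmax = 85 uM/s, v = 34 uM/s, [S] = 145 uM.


Km = [S] * (Vmax - v) / v
Km = 145 * (85 - 34) / 34
Km = 217.5 uM

217.5 uM


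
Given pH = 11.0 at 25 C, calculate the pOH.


pOH = 14 - pH
pOH = 14 - 11.0
pOH = 3.0

3.0


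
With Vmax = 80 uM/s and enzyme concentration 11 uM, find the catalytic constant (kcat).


kcat = Vmax / [E]t
kcat = 80 / 11
kcat = 7.2727 s^-1

7.2727 s^-1


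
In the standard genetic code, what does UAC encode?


Standard genetic code lookup.
Codon UAC -> Tyr

Tyr


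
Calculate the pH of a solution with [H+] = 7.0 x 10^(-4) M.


pH = -log10([H+])
pH = -log10(7.0 x 10^(-4))
pH = 3.1549

3.1549


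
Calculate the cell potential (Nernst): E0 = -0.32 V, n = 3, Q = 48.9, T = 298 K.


E = E0 - (RT/nF) * ln(Q)
E = -0.32 - (8.314 * 298 / (3 * 96485)) * ln(48.9)
E = -0.3533 V

-0.3533 V


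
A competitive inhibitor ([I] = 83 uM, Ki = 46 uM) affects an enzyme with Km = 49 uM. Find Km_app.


Km_app = Km * (1 + [I]/Ki)
Km_app = 49 * (1 + 83/46)
Km_app = 137.413 uM

137.413 uM


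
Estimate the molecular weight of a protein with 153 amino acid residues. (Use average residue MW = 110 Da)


MW = n_residues * 110 Da
MW = 153 * 110
MW = 16830 Da

16830 Da


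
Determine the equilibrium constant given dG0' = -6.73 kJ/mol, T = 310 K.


Keq = exp(-dG0 * 1000 / (R * T))
Keq = exp(-(-6.73) * 1000 / (8.314 * 310))
Keq = 13.6156

13.6156


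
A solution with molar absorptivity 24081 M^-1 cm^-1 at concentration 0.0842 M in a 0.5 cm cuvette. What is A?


A = epsilon * c * l
A = 24081 * 0.0842 * 0.5
A = 1013.8101

1013.8101


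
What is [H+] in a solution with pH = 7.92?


[H+] = 10^(-pH)
[H+] = 10^(-7.92)
[H+] = 1.202e-08 M

1.202e-08 M


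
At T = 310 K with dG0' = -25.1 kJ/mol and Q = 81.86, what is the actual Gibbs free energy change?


dG = dG0' + RT * ln(Q) / 1000
dG = -25.1 + 8.314 * 310 * ln(81.86) / 1000
dG = -13.7468 kJ/mol

-13.7468 kJ/mol


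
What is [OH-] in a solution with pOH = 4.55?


[OH-] = 10^(-pOH)
[OH-] = 10^(-4.55)
[OH-] = 2.818e-05 M

2.818e-05 M


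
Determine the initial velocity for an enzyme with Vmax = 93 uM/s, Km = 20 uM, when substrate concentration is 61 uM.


v = Vmax * [S] / (Km + [S])
v = 93 * 61 / (20 + 61)
v = 70.037 uM/s

70.037 uM/s


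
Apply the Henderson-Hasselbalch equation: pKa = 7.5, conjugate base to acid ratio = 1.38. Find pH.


pH = pKa + log10([A-]/[HA])
pH = 7.5 + log10(1.38)
pH = 7.6399

7.6399


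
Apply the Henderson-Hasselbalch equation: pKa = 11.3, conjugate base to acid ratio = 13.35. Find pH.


pH = pKa + log10([A-]/[HA])
pH = 11.3 + log10(13.35)
pH = 12.4255

12.4255


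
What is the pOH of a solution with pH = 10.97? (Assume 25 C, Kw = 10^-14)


pOH = 14 - pH
pOH = 14 - 10.97
pOH = 3.03

3.03


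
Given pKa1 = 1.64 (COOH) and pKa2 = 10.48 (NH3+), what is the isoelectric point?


pI = (pKa1 + pKa2) / 2
pI = (1.64 + 10.48) / 2
pI = 6.06

6.06


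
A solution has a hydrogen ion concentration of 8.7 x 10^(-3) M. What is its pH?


pH = -log10([H+])
pH = -log10(8.7 x 10^(-3))
pH = 2.0605

2.0605


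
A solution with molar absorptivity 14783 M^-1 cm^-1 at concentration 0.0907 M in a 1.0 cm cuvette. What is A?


A = epsilon * c * l
A = 14783 * 0.0907 * 1.0
A = 1340.8181

1340.8181


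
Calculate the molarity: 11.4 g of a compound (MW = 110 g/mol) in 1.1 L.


C = (mass / MW) / volume
C = (11.4 / 110) / 1.1
C = 0.0942 M

0.0942 M


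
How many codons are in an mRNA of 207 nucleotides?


codons = nucleotides / 3
codons = 207 / 3 = 69

69


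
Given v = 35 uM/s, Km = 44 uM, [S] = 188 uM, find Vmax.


Vmax = v * (Km + [S]) / [S]
Vmax = 35 * (44 + 188) / 188
Vmax = 43.1915 uM/s

43.1915 uM/s


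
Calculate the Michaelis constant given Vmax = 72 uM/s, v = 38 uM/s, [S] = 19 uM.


Km = [S] * (Vmax - v) / v
Km = 19 * (72 - 38) / 38
Km = 17.0 uM

17.0 uM


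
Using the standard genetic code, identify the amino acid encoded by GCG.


Standard genetic code lookup.
Codon GCG -> Ala

Ala


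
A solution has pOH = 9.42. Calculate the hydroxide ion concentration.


[OH-] = 10^(-pOH)
[OH-] = 10^(-9.42)
[OH-] = 3.802e-10 M

3.802e-10 M


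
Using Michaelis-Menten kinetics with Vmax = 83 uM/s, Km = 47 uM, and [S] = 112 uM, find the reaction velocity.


v = Vmax * [S] / (Km + [S])
v = 83 * 112 / (47 + 112)
v = 58.4654 uM/s

58.4654 uM/s


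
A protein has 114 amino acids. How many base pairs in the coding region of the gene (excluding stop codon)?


Each amino acid = 1 codon = 3 bp
bp = 114 * 3 = 342 bp

342 bp


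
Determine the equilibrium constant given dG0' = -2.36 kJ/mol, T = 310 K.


Keq = exp(-dG0 * 1000 / (R * T))
Keq = exp(-(-2.36) * 1000 / (8.314 * 310))
Keq = 2.4985

2.4985


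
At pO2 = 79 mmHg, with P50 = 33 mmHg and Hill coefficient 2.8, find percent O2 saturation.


Y = pO2^n / (P50^n + pO2^n)
Y = 79^2.8 / (33^2.8 + 79^2.8)
Y = 92.01%

92.01%


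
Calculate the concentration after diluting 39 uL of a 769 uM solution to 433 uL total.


C2 = C1 * V1 / V2
C2 = 769 * 39 / 433
C2 = 69.2633 uM

69.2633 uM


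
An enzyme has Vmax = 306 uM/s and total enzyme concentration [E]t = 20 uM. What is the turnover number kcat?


kcat = Vmax / [E]t
kcat = 306 / 20
kcat = 15.3 s^-1

15.3 s^-1


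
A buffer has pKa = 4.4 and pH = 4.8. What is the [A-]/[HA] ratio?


[A-]/[HA] = 10^(pH - pKa)
= 10^(4.8 - 4.4)
= 2.5119

2.5119


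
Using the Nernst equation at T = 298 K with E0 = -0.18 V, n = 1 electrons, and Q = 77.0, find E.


E = E0 - (RT/nF) * ln(Q)
E = -0.18 - (8.314 * 298 / (1 * 96485)) * ln(77.0)
E = -0.2915 V

-0.2915 V


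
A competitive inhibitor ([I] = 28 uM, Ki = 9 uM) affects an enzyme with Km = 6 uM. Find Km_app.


Km_app = Km * (1 + [I]/Ki)
Km_app = 6 * (1 + 28/9)
Km_app = 24.6667 uM

24.6667 uM


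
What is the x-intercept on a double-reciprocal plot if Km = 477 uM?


x-intercept = -1/Km
= -1/477
= -0.0021 1/uM

-0.0021 1/uM


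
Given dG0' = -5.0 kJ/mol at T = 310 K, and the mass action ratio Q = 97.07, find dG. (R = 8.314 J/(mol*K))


dG = dG0' + RT * ln(Q) / 1000
dG = -5.0 + 8.314 * 310 * ln(97.07) / 1000
dG = 6.7924 kJ/mol

6.7924 kJ/mol


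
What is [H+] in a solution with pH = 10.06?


[H+] = 10^(-pH)
[H+] = 10^(-10.06)
[H+] = 8.710e-11 M

8.710e-11 M


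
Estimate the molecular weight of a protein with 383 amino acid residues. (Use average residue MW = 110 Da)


MW = n_residues * 110 Da
MW = 383 * 110
MW = 42130 Da

42130 Da


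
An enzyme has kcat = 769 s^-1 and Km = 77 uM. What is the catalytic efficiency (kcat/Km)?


Catalytic efficiency = kcat / Km
= 769 / 77
= 9.987 uM^-1*s^-1

9.987 uM^-1*s^-1


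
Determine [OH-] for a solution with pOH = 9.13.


[OH-] = 10^(-pOH)
[OH-] = 10^(-9.13)
[OH-] = 7.413e-10 M

7.413e-10 M


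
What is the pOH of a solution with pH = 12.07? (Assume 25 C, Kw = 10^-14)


pOH = 14 - pH
pOH = 14 - 12.07
pOH = 1.93

1.93


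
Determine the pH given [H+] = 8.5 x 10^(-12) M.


pH = -log10([H+])
pH = -log10(8.5 x 10^(-12))
pH = 11.0706

11.0706


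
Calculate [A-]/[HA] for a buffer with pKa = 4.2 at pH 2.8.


[A-]/[HA] = 10^(pH - pKa)
= 10^(2.8 - 4.2)
= 0.0398

0.0398


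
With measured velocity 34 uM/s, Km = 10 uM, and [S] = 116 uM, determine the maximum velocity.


Vmax = v * (Km + [S]) / [S]
Vmax = 34 * (10 + 116) / 116
Vmax = 36.931 uM/s

36.931 uM/s


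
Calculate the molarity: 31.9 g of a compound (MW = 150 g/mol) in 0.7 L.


C = (mass / MW) / volume
C = (31.9 / 150) / 0.7
C = 0.3038 M

0.3038 M


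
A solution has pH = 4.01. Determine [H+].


[H+] = 10^(-pH)
[H+] = 10^(-4.01)
[H+] = 9.772e-05 M

9.772e-05 M


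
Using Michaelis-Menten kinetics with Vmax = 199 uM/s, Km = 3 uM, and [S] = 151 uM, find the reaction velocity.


v = Vmax * [S] / (Km + [S])
v = 199 * 151 / (3 + 151)
v = 195.1234 uM/s

195.1234 uM/s


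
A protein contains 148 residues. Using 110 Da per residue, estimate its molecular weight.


MW = n_residues * 110 Da
MW = 148 * 110
MW = 16280 Da

16280 Da


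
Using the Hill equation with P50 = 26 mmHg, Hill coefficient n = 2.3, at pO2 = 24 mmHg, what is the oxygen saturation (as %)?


Y = pO2^n / (P50^n + pO2^n)
Y = 24^2.3 / (26^2.3 + 24^2.3)
Y = 45.41%

45.41%


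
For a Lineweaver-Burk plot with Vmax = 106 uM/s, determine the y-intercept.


y-intercept = 1/Vmax
= 1/106
= 0.0094 s/uM

0.0094 s/uM


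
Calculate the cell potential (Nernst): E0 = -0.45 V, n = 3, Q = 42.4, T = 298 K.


E = E0 - (RT/nF) * ln(Q)
E = -0.45 - (8.314 * 298 / (3 * 96485)) * ln(42.4)
E = -0.4821 V

-0.4821 V


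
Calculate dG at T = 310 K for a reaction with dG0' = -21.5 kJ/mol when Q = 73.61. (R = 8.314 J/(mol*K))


dG = dG0' + RT * ln(Q) / 1000
dG = -21.5 + 8.314 * 310 * ln(73.61) / 1000
dG = -10.4206 kJ/mol

-10.4206 kJ/mol


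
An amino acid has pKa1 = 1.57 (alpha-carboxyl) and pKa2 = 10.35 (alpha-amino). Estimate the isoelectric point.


pI = (pKa1 + pKa2) / 2
pI = (1.57 + 10.35) / 2
pI = 5.96

5.96


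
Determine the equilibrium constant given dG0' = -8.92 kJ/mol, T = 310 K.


Keq = exp(-dG0 * 1000 / (R * T))
Keq = exp(-(-8.92) * 1000 / (8.314 * 310))
Keq = 31.8467

31.8467


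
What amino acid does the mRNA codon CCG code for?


Standard genetic code lookup.
Codon CCG -> Pro

Pro


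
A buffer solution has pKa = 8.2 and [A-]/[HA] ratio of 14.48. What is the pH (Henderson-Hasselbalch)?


pH = pKa + log10([A-]/[HA])
pH = 8.2 + log10(14.48)
pH = 9.3608

9.3608


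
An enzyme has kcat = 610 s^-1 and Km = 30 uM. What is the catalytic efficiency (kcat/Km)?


Catalytic efficiency = kcat / Km
= 610 / 30
= 20.3333 uM^-1*s^-1

20.3333 uM^-1*s^-1


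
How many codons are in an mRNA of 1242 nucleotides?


codons = nucleotides / 3
codons = 1242 / 3 = 414

414


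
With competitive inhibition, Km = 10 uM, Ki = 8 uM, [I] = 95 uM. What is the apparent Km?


Km_app = Km * (1 + [I]/Ki)
Km_app = 10 * (1 + 95/8)
Km_app = 128.75 uM

128.75 uM


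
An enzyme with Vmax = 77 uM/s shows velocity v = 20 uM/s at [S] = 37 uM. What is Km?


Km = [S] * (Vmax - v) / v
Km = 37 * (77 - 20) / 20
Km = 105.45 uM

105.45 uM


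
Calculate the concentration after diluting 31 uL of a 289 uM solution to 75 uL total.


C2 = C1 * V1 / V2
C2 = 289 * 31 / 75
C2 = 119.4533 uM

119.4533 uM


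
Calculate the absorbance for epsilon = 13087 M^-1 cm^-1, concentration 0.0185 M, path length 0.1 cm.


A = epsilon * c * l
A = 13087 * 0.0185 * 0.1
A = 24.211

24.211


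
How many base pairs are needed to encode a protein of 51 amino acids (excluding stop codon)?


Each amino acid = 1 codon = 3 bp
bp = 51 * 3 = 153 bp

153 bp


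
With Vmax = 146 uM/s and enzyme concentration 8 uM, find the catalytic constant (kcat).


kcat = Vmax / [E]t
kcat = 146 / 8
kcat = 18.25 s^-1

18.25 s^-1


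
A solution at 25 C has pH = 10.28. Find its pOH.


pOH = 14 - pH
pOH = 14 - 10.28
pOH = 3.72

3.72


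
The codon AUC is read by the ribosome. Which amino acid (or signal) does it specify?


Standard genetic code lookup.
Codon AUC -> Ile

Ile


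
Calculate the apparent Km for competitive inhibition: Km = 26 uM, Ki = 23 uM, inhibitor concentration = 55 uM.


Km_app = Km * (1 + [I]/Ki)
Km_app = 26 * (1 + 55/23)
Km_app = 88.1739 uM

88.1739 uM


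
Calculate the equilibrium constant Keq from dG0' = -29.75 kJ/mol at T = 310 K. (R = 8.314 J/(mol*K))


Keq = exp(-dG0 * 1000 / (R * T))
Keq = exp(-(-29.75) * 1000 / (8.314 * 310))
Keq = 103043.7135

103043.7135


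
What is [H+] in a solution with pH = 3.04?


[H+] = 10^(-pH)
[H+] = 10^(-3.04)
[H+] = 9.120e-04 M

9.120e-04 M


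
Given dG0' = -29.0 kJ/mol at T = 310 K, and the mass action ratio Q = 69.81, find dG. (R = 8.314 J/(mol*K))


dG = dG0' + RT * ln(Q) / 1000
dG = -29.0 + 8.314 * 310 * ln(69.81) / 1000
dG = -18.0572 kJ/mol

-18.0572 kJ/mol


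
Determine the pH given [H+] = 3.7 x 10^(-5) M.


pH = -log10([H+])
pH = -log10(3.7 x 10^(-5))
pH = 4.4318

4.4318


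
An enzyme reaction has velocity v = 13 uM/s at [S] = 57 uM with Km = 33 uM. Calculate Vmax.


Vmax = v * (Km + [S]) / [S]
Vmax = 13 * (33 + 57) / 57
Vmax = 20.5263 uM/s

20.5263 uM/s


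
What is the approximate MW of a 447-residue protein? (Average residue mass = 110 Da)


MW = n_residues * 110 Da
MW = 447 * 110
MW = 49170 Da

49170 Da


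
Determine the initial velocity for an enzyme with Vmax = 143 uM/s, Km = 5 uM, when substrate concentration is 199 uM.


v = Vmax * [S] / (Km + [S])
v = 143 * 199 / (5 + 199)
v = 139.4951 uM/s

139.4951 uM/s


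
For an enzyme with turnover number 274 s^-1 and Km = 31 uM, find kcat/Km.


Catalytic efficiency = kcat / Km
= 274 / 31
= 8.8387 uM^-1*s^-1

8.8387 uM^-1*s^-1


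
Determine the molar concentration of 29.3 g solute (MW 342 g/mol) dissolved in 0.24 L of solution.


C = (mass / MW) / volume
C = (29.3 / 342) / 0.24
C = 0.357 M

0.357 M


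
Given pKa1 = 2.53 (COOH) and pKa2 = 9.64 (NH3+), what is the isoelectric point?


pI = (pKa1 + pKa2) / 2
pI = (2.53 + 9.64) / 2
pI = 6.085

6.085


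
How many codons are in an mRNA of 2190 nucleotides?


codons = nucleotides / 3
codons = 2190 / 3 = 730

730


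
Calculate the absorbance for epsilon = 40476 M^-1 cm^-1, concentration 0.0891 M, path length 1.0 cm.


A = epsilon * c * l
A = 40476 * 0.0891 * 1.0
A = 3606.4116

3606.4116


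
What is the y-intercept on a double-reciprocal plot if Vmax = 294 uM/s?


y-intercept = 1/Vmax
= 1/294
= 0.0034 s/uM

0.0034 s/uM


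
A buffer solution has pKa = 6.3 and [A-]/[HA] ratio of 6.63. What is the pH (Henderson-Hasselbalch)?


pH = pKa + log10([A-]/[HA])
pH = 6.3 + log10(6.63)
pH = 7.1215

7.1215


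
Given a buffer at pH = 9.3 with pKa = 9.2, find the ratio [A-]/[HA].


[A-]/[HA] = 10^(pH - pKa)
= 10^(9.3 - 9.2)
= 1.2589

1.2589


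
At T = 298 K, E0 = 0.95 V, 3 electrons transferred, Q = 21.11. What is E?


E = E0 - (RT/nF) * ln(Q)
E = 0.95 - (8.314 * 298 / (3 * 96485)) * ln(21.11)
E = 0.9239 V

0.9239 V


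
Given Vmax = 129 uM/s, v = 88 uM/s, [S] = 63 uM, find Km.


Km = [S] * (Vmax - v) / v
Km = 63 * (129 - 88) / 88
Km = 29.3523 uM

29.3523 uM


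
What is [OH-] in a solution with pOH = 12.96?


[OH-] = 10^(-pOH)
[OH-] = 10^(-12.96)
[OH-] = 1.096e-13 M

1.096e-13 M


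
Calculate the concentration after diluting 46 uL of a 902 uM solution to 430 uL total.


C2 = C1 * V1 / V2
C2 = 902 * 46 / 430
C2 = 96.493 uM

96.493 uM


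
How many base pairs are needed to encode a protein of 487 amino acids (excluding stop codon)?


Each amino acid = 1 codon = 3 bp
bp = 487 * 3 = 1461 bp

1461 bp


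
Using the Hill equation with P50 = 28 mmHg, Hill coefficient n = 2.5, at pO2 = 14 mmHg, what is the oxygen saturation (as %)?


Y = pO2^n / (P50^n + pO2^n)
Y = 14^2.5 / (28^2.5 + 14^2.5)
Y = 15.02%

15.02%


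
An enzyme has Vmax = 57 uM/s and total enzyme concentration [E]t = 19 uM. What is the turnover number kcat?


kcat = Vmax / [E]t
kcat = 57 / 19
kcat = 3.0 s^-1

3.0 s^-1


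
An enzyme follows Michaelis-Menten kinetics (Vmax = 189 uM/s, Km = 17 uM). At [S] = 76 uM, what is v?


v = Vmax * [S] / (Km + [S])
v = 189 * 76 / (17 + 76)
v = 154.4516 uM/s

154.4516 uM/s


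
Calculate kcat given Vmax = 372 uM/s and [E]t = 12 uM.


kcat = Vmax / [E]t
kcat = 372 / 12
kcat = 31.0 s^-1

31.0 s^-1


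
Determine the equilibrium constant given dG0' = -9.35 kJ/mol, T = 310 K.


Keq = exp(-dG0 * 1000 / (R * T))
Keq = exp(-(-9.35) * 1000 / (8.314 * 310))
Keq = 37.6289

37.6289


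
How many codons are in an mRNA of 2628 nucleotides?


codons = nucleotides / 3
codons = 2628 / 3 = 876

876


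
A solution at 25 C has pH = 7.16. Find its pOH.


pOH = 14 - pH
pOH = 14 - 7.16
pOH = 6.84

6.84


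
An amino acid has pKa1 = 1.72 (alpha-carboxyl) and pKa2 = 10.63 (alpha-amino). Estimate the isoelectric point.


pI = (pKa1 + pKa2) / 2
pI = (1.72 + 10.63) / 2
pI = 6.175

6.175


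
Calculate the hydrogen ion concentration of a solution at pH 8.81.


[H+] = 10^(-pH)
[H+] = 10^(-8.81)
[H+] = 1.549e-09 M

1.549e-09 M


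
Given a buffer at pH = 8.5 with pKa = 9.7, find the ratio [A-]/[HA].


[A-]/[HA] = 10^(pH - pKa)
= 10^(8.5 - 9.7)
= 0.0631

0.0631


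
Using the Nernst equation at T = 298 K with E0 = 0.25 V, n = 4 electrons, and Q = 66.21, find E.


E = E0 - (RT/nF) * ln(Q)
E = 0.25 - (8.314 * 298 / (4 * 96485)) * ln(66.21)
E = 0.2231 V

0.2231 V


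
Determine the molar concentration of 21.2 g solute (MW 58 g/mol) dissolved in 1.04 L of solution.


C = (mass / MW) / volume
C = (21.2 / 58) / 1.04
C = 0.3515 M

0.3515 M
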